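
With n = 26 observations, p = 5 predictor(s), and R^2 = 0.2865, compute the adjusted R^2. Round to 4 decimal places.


Adjusted R^2 = 1 - (1 - R^2) * (n-1)/(n-p-1).
(1 - R^2) = 0.7135.
(n-1)/(n-p-1) = 25/20.
(1 - R^2) * (n-1) = 0.7135 * 25 = 17.8375.
Divide by (n-p-1): 17.8375 / 20 = 0.8919.
Adj R^2 = 1 - 0.8919 = 0.1081.

0.1081


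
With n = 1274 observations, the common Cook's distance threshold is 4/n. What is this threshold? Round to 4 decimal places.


Cook's distance cutoff = 4/n = 4/1274.
= 0.0031.

0.0031


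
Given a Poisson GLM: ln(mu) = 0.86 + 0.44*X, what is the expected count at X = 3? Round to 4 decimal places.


Linear predictor: eta = 0.86 + (0.44)(3) = 2.1800.
Expected count: mu = exp(2.1800) = 8.8463.

8.8463


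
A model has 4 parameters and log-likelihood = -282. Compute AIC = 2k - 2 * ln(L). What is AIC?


AIC = 2*4 - 2*(-282).
= 8 + 564 = 572.

572


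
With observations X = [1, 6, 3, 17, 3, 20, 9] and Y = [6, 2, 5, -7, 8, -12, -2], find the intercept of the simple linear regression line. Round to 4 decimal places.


First find the slope: b1 = -0.9765.
Means: xbar = 8.4286, ybar = 0.0000.
b0 = ybar - b1 * xbar = 0.0000 - -0.9765 * 8.4286 = 8.2302.

8.2302


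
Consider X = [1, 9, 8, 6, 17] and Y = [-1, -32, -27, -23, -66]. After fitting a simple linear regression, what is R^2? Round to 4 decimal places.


Fit the OLS line: b0 = 3.2433, b1 = -4.0297.
SSres = 9.8813.
SStot = 2198.8000.
R^2 = 1 - 9.8813/2198.8000 = 0.9955.

0.9955


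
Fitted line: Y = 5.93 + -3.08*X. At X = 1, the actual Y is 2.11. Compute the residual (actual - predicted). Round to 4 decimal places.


Fitted value at X = 1 is yhat = 5.93 + -3.08*1 = 2.8500.
Residual = 2.11 - 2.8500 = -0.7400.

-0.7400


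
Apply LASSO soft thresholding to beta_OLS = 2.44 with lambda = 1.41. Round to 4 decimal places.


Check: |2.44| = 2.44 vs lambda = 1.41.
Since |beta| > lambda, coefficient = sign(beta)*(|beta| - lambda) = 1.0300.
Soft-thresholded coefficient = 1.0300.

1.0300


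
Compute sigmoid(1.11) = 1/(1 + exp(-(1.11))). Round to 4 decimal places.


Compute exp(-1.1100) = 0.3296.
Sigmoid = 1 / (1 + 0.3296) = 1 / 1.3296 = 0.7521.

0.7521


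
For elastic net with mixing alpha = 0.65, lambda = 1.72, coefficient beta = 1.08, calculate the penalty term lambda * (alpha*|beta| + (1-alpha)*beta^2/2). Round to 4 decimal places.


alpha * |beta| = 0.65 * 1.08 = 0.7020.
(1-alpha) * beta^2/2 = 0.35 * 1.1664/2 = 0.2041.
Total = 1.72 * (0.7020 + 0.2041) = 1.5585.

1.5585


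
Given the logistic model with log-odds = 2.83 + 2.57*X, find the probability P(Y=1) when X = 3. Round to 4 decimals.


z = 2.83 + 2.57 * 3 = 10.5400.
Sigmoid: P = 1 / (1 + exp(-10.5400)) = 1.0000.

1.0000


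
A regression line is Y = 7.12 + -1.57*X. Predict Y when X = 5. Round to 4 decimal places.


Substitute X = 5 into the equation:
Y = 7.12 + -1.57 * 5 = 7.12 + -7.8500 = -0.7300.

-0.7300


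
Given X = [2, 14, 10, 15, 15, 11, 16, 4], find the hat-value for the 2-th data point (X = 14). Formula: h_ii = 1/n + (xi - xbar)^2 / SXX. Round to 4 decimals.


n = 8, xbar = 10.8750.
SXX = sum((xi - xbar)^2) = 196.8750.
h = 1/8 + (14 - 10.8750)^2 / 196.8750 = 0.1746.

0.1746


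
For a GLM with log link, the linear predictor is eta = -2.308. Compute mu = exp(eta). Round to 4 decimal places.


The inverse log link gives:
mu = exp(-2.308) = 0.0995.

0.0995


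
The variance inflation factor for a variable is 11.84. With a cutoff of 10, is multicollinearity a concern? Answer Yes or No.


The threshold is 10.
VIF = 11.84 is >= 10.
Multicollinearity indication: Yes.

Yes


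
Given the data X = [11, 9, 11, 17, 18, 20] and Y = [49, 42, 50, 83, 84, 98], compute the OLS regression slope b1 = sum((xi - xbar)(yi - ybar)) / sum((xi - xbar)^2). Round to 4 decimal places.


Calculate xbar = 14.3333, ybar = 67.6667.
S_xx = 103.3333, S_xy = 530.6667.
Using b1 = S_xy / S_xx = 530.6667 / 103.3333, we get b1 = 5.1355.

5.1355


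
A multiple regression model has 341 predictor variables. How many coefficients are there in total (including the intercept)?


Total coefficients = number of predictors + 1 (for the intercept).
= 341 + 1 = 342.

342


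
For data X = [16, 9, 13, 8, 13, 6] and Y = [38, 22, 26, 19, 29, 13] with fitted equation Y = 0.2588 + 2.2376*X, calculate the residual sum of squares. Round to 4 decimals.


Predicted values from Y = 0.2588 + 2.2376*X.
Residuals: [1.9396, 1.6028, -3.3476, 0.8404, -0.3476, -0.6844].
SSres = 18.8329.

18.8329


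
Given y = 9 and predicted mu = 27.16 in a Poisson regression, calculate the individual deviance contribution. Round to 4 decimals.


Compute y*ln(y/mu) = 9*ln(9/27.16) = 9*-1.104521 = -9.940689.
y - mu = -18.16.
D = 2*(-9.940689 - (-18.16)) = 16.438622, which rounds to 16.4386.

16.4386


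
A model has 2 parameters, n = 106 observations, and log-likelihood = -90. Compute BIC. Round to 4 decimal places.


k * ln(n) = 2 * ln(106) = 2 * 4.663439 = 9.326878.
-2 * loglik = -2 * (-90) = 180.
BIC = 9.326878 + 180 = 189.326878, which rounds to 189.3269.

189.3269


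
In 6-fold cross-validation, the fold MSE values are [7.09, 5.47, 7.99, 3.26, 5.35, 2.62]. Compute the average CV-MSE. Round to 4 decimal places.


Add all fold MSEs: 31.7800.
Divide by k = 6: 31.7800/6 = 5.2967.

5.2967


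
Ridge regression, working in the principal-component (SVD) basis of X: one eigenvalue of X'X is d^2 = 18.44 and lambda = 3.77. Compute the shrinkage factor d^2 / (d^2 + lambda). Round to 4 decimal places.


d^2 + lambda = 18.44 + 3.77 = 22.2100.
Shrinkage factor = 18.44/22.2100 = 0.8303.

0.8303


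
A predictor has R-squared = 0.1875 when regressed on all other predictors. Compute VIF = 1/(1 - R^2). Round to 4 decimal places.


VIF = 1 / (1 - 0.1875).
= 1 / 0.8125 = 1.2308.

1.2308


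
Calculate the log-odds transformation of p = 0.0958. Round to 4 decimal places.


Compute the odds: 0.0958/0.9042 = 0.1060.
Take the natural log: ln(0.1060) = -2.2448.

-2.2448


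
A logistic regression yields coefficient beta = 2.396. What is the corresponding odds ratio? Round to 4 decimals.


The odds ratio is computed as:
OR = e^(2.396) = 10.9792.

10.9792


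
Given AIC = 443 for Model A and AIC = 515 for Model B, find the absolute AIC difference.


Absolute difference = |443 - 515| = 72.
The model with lower AIC (A) is preferred.

72


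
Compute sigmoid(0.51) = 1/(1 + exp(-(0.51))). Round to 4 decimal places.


Compute exp(-0.5100) = 0.6005.
Sigmoid = 1 / (1 + 0.6005) = 1 / 1.6005 = 0.6248.

0.6248


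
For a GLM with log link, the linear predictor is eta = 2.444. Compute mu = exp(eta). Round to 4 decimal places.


mu = exp(eta) = exp(2.444).
= 11.5190.

11.5190


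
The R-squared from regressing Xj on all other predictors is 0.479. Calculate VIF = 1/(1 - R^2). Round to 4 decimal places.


VIF = 1 / (1 - 0.479).
= 1 / 0.521 = 1.9194.

1.9194


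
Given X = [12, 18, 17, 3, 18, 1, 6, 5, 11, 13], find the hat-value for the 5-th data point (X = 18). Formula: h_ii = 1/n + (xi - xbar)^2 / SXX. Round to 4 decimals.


Mean of X: xbar = 10.4000.
SXX = 360.4000.
For X = 18: h = 1/10 + (18 - 10.4000)^2/360.4000 = 0.2603.

0.2603


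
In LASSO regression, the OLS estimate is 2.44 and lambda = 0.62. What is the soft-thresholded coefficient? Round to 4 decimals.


Absolute value: |2.44| = 2.44.
Compare to lambda = 0.62.
Since |beta| > lambda, coefficient = sign(beta)*(|beta| - lambda) = 1.8200.

1.8200


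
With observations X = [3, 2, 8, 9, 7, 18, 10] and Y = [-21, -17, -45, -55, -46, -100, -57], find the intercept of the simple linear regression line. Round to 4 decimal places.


Compute b1 = -5.1978 from the OLS formula.
With xbar = 8.1429 and ybar = -48.7143, the intercept is:
b0 = -48.7143 - -5.1978 * 8.1429 = -6.3896.

-6.3896


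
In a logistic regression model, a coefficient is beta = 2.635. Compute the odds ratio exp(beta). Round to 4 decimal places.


exp(2.635) = 13.9433.
So the odds ratio is 13.9433.

13.9433


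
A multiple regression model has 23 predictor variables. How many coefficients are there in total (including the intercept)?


Total coefficients = number of predictors + 1 (for the intercept).
= 23 + 1 = 24.

24


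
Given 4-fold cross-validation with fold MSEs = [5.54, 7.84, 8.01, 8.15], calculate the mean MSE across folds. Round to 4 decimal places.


Add all fold MSEs: 29.5400.
Divide by k = 4: 29.5400/4 = 7.3850.

7.3850


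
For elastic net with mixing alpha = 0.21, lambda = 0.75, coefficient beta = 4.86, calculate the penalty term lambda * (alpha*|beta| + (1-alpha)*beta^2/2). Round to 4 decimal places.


Compute:
L1 = 0.21 * 4.86 = 1.0206.
L2 = 0.79 * 4.86^2 / 2 = 9.3297.
Penalty = 0.75 * (1.0206 + 9.3297) = 7.7628.

7.7628


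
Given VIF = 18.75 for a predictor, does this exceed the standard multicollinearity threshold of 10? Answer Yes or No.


The threshold is 10.
VIF = 18.75 is >= 10.
Multicollinearity indication: Yes.

Yes


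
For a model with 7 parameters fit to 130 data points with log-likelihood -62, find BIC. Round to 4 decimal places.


ln(130) = 4.867534.
k * ln(n) = 7 * 4.867534 = 34.072738.
-2L = 124.
BIC = 34.072738 + 124 = 158.072738, which rounds to 158.0727.

158.0727


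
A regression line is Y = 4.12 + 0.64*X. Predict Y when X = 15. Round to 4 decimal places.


Predicted value:
Y = 4.12 + (0.64)(15) = 4.12 + 9.6000 = 13.7200.

13.7200


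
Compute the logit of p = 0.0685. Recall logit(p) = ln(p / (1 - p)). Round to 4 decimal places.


Compute the odds: 0.0685/0.9315 = 0.0735.
Take the natural log: ln(0.0735) = -2.6100.

-2.6100


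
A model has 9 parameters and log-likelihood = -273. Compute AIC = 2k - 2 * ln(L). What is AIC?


AIC = 2k - 2*loglik = 2(9) - 2(-273).
= 18 + 546 = 564.

564


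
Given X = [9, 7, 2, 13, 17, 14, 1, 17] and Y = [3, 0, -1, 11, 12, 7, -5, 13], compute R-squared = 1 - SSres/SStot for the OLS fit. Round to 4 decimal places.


Fit the OLS line: b0 = -5.2878, b1 = 1.0288.
SSres = 23.7698.
SStot = 318.0000.
R^2 = 1 - 23.7698/318.0000 = 0.9253.

0.9253


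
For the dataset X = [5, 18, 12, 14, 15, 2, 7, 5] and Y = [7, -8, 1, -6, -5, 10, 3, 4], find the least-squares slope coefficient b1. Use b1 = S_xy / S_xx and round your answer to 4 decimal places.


The sample means are xbar = 9.7500 and ybar = 0.7500.
Compute S_xx = 231.5000 and S_xy = -253.5000.
Slope b1 = S_xy / S_xx = -253.5000 / 231.5000 = -1.0950.

-1.0950


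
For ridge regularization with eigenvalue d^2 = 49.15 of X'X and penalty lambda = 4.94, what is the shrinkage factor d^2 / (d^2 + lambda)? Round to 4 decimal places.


d^2 + lambda = 49.15 + 4.94 = 54.0900.
Shrinkage factor = 49.15/54.0900 = 0.9087.

0.9087


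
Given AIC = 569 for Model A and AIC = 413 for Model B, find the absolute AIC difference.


|AIC_A - AIC_B| = |569 - 413| = 156.
Model B is preferred (lower AIC).

156


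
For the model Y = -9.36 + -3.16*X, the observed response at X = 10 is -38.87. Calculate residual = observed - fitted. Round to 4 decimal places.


Predicted = -9.36 + -3.16 * 10 = -40.9600.
Residual = -38.87 - -40.9600 = 2.0900.

2.0900


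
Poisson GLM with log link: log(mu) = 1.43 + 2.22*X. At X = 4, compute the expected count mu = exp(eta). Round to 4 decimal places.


Linear predictor: eta = 1.43 + (2.22)(4) = 10.3100.
Expected count: mu = exp(10.3100) = 30031.4366.

30031.4366


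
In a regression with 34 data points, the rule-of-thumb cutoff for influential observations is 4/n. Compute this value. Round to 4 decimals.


Using the rule of thumb:
Threshold = 4 / 34 = 0.1176.

0.1176


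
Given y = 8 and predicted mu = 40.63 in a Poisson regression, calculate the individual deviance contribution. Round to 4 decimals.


First: ln(8/40.63) = -1.625065.
Then: 8 * -1.625065 = -13.000520.
y - mu = 8 - 40.63 = -32.63.
D = 2(-13.000520 - -32.63) = 39.258960, which rounds to 39.2590.

39.2590


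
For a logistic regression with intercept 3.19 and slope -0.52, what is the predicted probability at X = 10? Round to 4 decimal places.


Compute z = 3.19 + (-0.52)(10) = -2.0100.
exp(-z) = 7.4633.
P = 1/(1 + 7.4633) = 0.1182.

0.1182


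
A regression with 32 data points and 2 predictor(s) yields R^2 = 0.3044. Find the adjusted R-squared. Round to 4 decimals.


Adjusted R^2 = 1 - (1 - R^2) * (n-1)/(n-p-1).
(1 - R^2) = 0.6956.
(n-1)/(n-p-1) = 31/29.
(1 - R^2) * (n-1) = 0.6956 * 31 = 21.5636.
Divide by (n-p-1): 21.5636 / 29 = 0.7436.
Adj R^2 = 1 - 0.7436 = 0.2564.

0.2564


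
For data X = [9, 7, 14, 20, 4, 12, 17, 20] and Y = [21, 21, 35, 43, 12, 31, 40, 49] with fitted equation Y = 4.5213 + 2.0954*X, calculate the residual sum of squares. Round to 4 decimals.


Compute predicted values, then residuals = yi - yhat_i.
Residuals: [-2.3799, 1.8109, 1.1431, -3.4293, -0.9029, 1.3339, -0.1431, 2.5707].
SSres = sum(residual^2) = 31.2336.

31.2336


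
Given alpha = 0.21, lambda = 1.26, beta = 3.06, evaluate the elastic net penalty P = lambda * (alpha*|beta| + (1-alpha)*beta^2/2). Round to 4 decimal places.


L1 component = 0.21 * |3.06| = 0.6426.
L2 component = 0.79 * 3.06^2 / 2 = 3.6986.
Penalty = 1.26 * (0.6426 + 3.6986) = 1.26 * 4.3412 = 5.4699.

5.4699


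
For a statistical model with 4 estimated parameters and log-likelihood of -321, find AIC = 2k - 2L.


Compute:
2k = 2*4 = 8.
-2*loglik = -2*(-321) = 642.
AIC = 8 + 642 = 650.

650


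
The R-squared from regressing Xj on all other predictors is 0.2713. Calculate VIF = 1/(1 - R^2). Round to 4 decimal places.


Using VIF = 1/(1 - R^2_j):
1 - 0.2713 = 0.7287.
VIF = 1.3723.

1.3723


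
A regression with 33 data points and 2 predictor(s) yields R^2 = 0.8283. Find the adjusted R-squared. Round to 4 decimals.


Plug in: Adj R^2 = 1 - (1 - 0.8283) * 32/30.
= 1 - 0.1717 * 32/30
= 1 - 5.4944 / 30
= 1 - 0.1831 = 0.8169.

0.8169


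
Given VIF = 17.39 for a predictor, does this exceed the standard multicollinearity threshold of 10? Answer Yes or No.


The threshold is 10.
VIF = 17.39 is >= 10.
Multicollinearity indication: Yes.

Yes


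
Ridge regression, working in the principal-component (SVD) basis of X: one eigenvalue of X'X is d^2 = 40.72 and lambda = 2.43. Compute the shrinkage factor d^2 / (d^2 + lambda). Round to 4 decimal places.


d^2 + lambda = 40.72 + 2.43 = 43.1500.
Shrinkage factor = 40.72/43.1500 = 0.9437.

0.9437


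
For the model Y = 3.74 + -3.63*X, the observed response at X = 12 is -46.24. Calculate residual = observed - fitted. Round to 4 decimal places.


Predicted = 3.74 + -3.63 * 12 = -39.8200.
Residual = -46.24 - -39.8200 = -6.4200.

-6.4200


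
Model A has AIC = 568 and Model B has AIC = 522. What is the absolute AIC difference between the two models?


|AIC_A - AIC_B| = |568 - 522| = 46.
Model B is preferred (lower AIC).

46


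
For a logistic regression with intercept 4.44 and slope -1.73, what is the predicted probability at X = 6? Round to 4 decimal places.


z = 4.44 + -1.73 * 6 = -5.9400.
Sigmoid: P = 1 / (1 + exp(5.9400)) = 0.0026.

0.0026


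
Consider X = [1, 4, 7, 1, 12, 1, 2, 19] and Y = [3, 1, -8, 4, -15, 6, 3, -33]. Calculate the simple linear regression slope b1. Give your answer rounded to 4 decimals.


Calculate xbar = 5.8750, ybar = -4.8750.
S_xx = 300.8750, S_xy = -610.8750.
Using b1 = S_xy / S_xx = -610.8750 / 300.8750, we get b1 = -2.0303.

-2.0303


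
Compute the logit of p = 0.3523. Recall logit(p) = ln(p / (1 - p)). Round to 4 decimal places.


The odds are p/(1-p) = 0.3523 / 0.6477 = 0.5439.
logit(p) = ln(0.5439) = -0.6089.

-0.6089


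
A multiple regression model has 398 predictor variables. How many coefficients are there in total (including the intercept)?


Total coefficients = number of predictors + 1 (for the intercept).
= 398 + 1 = 399.

399


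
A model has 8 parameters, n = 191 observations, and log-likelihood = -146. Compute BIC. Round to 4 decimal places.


ln(191) = 5.252273.
k * ln(n) = 8 * 5.252273 = 42.018184.
-2L = 292.
BIC = 42.018184 + 292 = 334.018184, which rounds to 334.0182.

334.0182


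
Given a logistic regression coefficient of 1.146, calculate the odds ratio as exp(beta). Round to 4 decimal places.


The odds ratio is computed as:
OR = e^(1.146) = 3.1456.

3.1456


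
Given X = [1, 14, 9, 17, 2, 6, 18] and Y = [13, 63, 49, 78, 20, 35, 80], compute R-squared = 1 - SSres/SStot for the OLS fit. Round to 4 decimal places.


After computing the OLS fit (b0=11.3876, b1=3.8550):
SSres = 21.9112, SStot = 4327.4286.
R^2 = 1 - 21.9112/4327.4286 = 0.9949.

0.9949


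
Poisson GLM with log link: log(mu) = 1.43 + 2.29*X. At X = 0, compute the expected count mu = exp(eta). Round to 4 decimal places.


eta = 1.43 + 2.29 * 0 = 1.4300.
mu = exp(1.4300) = 4.1787.

4.1787


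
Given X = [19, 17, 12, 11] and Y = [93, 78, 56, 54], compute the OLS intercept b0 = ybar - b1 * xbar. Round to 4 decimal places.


Compute b1 = 4.7877 from the OLS formula.
With xbar = 14.7500 and ybar = 70.2500, the intercept is:
b0 = 70.2500 - 4.7877 * 14.7500 = -0.3687.

-0.3687


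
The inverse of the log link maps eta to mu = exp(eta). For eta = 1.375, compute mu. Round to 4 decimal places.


mu = exp(eta) = exp(1.375).
= 3.9551.

3.9551


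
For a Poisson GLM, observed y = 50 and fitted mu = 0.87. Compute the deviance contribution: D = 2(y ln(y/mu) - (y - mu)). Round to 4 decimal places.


y/mu = 50/0.87 = 57.471264 (approx.), and ln(50/0.87) = 4.051285.
y * ln(y/mu) = 50 * 4.051285 = 202.564250.
y - mu = 49.13.
D = 2 * (202.564250 - 49.13) = 306.868500, which rounds to 306.8685.

306.8685


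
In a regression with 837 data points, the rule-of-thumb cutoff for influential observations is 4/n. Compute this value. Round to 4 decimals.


The threshold is 4/n.
4/837 = 0.0048.

0.0048


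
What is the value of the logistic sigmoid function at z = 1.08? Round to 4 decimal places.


exp(-1.0800) = 0.3396.
1 + exp(-z) = 1.3396.
sigmoid = 1/1.3396 = 0.7465.

0.7465


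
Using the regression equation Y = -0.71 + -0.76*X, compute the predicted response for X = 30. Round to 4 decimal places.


Substitute X = 30 into the equation:
Y = -0.71 + -0.76 * 30 = -0.71 + -22.8000 = -23.5100.

-23.5100


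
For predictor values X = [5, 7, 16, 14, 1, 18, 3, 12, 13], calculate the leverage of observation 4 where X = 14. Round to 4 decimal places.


Mean of X: xbar = 9.8889.
SXX = 292.8889.
For X = 14: h = 1/9 + (14 - 9.8889)^2/292.8889 = 0.1688.

0.1688


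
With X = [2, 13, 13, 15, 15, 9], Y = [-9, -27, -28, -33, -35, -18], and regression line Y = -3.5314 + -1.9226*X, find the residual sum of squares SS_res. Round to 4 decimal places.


For each point, residual = actual - predicted.
Residuals: [-1.6234, 1.5252, 0.5252, -0.6296, -2.6296, 2.8348].
Sum of squared residuals = 20.5848.

20.5848


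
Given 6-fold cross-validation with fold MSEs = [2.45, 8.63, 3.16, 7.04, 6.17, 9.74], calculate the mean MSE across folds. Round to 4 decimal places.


Add all fold MSEs: 37.1900.
Divide by k = 6: 37.1900/6 = 6.1983.

6.1983


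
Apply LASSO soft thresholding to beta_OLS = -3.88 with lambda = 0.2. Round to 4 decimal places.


|beta_OLS| = 3.88.
lambda = 0.2.
Since |beta| > lambda, coefficient = sign(beta)*(|beta| - lambda) = -3.6800.
Result = -3.6800.

-3.6800


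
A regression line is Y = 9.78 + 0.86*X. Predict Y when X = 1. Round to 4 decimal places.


Predicted value:
Y = 9.78 + (0.86)(1) = 9.78 + 0.8600 = 10.6400.

10.6400


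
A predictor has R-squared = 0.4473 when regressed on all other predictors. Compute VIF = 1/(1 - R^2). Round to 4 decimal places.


Denominator: 1 - 0.4473 = 0.5527.
VIF = 1 / 0.5527 = 1.8093.

1.8093


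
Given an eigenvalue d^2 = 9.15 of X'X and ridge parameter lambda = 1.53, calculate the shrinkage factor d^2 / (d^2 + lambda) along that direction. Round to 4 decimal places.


Denominator = d^2 + lambda = 9.15 + 1.53 = 10.6800.
Shrinkage = 9.15 / 10.6800 = 0.8567.

0.8567


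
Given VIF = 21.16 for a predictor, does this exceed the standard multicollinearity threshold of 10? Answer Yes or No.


Check: VIF = 21.16 vs threshold = 10.
Since 21.16 >= 10, the answer is Yes.

Yes


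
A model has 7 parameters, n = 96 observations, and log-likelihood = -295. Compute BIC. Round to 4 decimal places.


ln(96) = 4.564348.
k * ln(n) = 7 * 4.564348 = 31.950436.
-2L = 590.
BIC = 31.950436 + 590 = 621.950436, which rounds to 621.9504.

621.9504


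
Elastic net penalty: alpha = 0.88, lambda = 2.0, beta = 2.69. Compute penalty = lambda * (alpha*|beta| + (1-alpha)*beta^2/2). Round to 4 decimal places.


Compute:
L1 = 0.88 * 2.69 = 2.3672.
L2 = 0.12 * 2.69^2 / 2 = 0.4342.
Penalty = 2.0 * (2.3672 + 0.4342) = 5.6027.

5.6027


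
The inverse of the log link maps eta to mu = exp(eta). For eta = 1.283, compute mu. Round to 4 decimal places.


The inverse log link gives:
mu = exp(1.283) = 3.6074.

3.6074


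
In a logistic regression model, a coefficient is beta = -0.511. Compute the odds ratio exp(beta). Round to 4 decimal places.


The odds ratio is computed as:
OR = e^(-0.511) = 0.5999.

0.5999


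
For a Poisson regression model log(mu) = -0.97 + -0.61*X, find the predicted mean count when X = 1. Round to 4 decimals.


eta = -0.97 + -0.61 * 1 = -1.5800.
mu = exp(-1.5800) = 0.2060.

0.2060


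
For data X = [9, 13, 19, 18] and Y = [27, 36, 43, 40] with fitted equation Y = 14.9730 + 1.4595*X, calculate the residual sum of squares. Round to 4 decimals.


Compute predicted values, then residuals = yi - yhat_i.
Residuals: [-1.1085, 2.0535, 0.2965, -1.2440].
SSres = sum(residual^2) = 7.0811.

7.0811


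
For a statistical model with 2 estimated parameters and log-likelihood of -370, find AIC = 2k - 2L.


Compute:
2k = 2*2 = 4.
-2*loglik = -2*(-370) = 740.
AIC = 4 + 740 = 744.

744


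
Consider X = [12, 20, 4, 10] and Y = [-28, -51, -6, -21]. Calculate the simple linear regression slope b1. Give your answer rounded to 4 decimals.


Calculate xbar = 11.5000, ybar = -26.5000.
S_xx = 131.0000, S_xy = -371.0000.
Using b1 = S_xy / S_xx = -371.0000 / 131.0000, we get b1 = -2.8321.

-2.8321


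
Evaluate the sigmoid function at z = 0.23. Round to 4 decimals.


exp(-0.2300) = 0.7945.
1 + exp(-z) = 1.7945.
sigmoid = 1/1.7945 = 0.5572.

0.5572


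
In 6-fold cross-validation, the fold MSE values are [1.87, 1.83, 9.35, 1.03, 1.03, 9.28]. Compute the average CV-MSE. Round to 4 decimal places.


Add all fold MSEs: 24.3900.
Divide by k = 6: 24.3900/6 = 4.0650.

4.0650


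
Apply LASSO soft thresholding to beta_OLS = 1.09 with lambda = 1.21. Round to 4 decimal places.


|beta_OLS| = 1.09.
lambda = 1.21.
Since |beta| <= lambda, the coefficient is set to 0.
Result = 0.0000.

0.0000


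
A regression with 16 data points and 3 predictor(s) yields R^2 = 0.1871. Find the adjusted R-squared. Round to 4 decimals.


Adjusted R^2 = 1 - (1 - R^2) * (n-1)/(n-p-1).
(1 - R^2) = 0.8129.
(n-1)/(n-p-1) = 15/12.
(1 - R^2) * (n-1) = 0.8129 * 15 = 12.1935.
Divide by (n-p-1): 12.1935 / 12 = 1.0161.
Adj R^2 = 1 - 1.0161 = -0.0161.

-0.0161


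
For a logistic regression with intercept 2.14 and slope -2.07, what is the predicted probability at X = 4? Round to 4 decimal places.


z = 2.14 + -2.07 * 4 = -6.1400.
Sigmoid: P = 1 / (1 + exp(6.1400)) = 0.0022.

0.0022


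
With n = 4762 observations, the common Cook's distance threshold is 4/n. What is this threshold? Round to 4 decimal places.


The threshold is 4/n.
4/4762 = 0.0008.

0.0008


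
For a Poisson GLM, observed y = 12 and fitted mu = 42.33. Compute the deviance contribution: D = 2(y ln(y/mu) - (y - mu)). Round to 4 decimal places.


y/mu = 12/42.33 = 0.283487 (approx.), and ln(12/42.33) = -1.260589.
y * ln(y/mu) = 12 * -1.260589 = -15.127068.
y - mu = -30.33.
D = 2 * (-15.127068 - -30.33) = 30.405864, which rounds to 30.4059.

30.4059


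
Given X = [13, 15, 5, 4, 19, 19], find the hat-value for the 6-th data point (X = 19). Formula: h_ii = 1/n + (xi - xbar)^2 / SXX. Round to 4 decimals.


n = 6, xbar = 12.5000.
SXX = sum((xi - xbar)^2) = 219.5000.
h = 1/6 + (19 - 12.5000)^2 / 219.5000 = 0.3591.

0.3591


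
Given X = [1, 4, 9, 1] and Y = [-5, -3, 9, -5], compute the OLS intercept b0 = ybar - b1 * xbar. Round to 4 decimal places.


The slope is b1 = 1.7310.
Sample means are xbar = 3.7500 and ybar = -1.0000.
Intercept: b0 = -1.0000 - (1.7310)(3.7500) = -7.4912.

-7.4912


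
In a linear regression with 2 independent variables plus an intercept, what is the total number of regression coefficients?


Including the intercept, the model has 2 predictor coefficients + 1 intercept.
Total = 3.

3


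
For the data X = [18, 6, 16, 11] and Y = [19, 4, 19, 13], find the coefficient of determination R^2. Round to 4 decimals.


Fit the OLS line: b0 = -2.6744, b1 = 1.2882.
SSres = 6.7954.
SStot = 150.7500.
R^2 = 1 - 6.7954/150.7500 = 0.9549.

0.9549


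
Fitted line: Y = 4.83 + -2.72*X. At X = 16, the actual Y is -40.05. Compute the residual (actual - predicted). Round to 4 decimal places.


Predicted = 4.83 + -2.72 * 16 = -38.6900.
Residual = -40.05 - -38.6900 = -1.3600.

-1.3600


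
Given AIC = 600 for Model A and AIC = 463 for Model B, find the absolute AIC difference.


Compute |600 - 463| = 137.
Model B has the smaller AIC.

137


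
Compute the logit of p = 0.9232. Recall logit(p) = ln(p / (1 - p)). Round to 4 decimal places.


The odds are p/(1-p) = 0.9232 / 0.0768 = 12.0208.
logit(p) = ln(12.0208) = 2.4866.

2.4866


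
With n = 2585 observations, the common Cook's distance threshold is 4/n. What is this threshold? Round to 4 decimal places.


Using the rule of thumb:
Threshold = 4 / 2585 = 0.0015.

0.0015


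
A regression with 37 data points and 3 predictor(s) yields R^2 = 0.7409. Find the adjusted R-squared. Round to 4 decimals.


Plug in: Adj R^2 = 1 - (1 - 0.7409) * 36/33.
= 1 - 0.2591 * 36/33
= 1 - 9.3276 / 33
= 1 - 0.2827 = 0.7173.

0.7173


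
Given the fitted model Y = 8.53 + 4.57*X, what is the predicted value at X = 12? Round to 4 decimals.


Substitute X = 12 into the equation:
Y = 8.53 + 4.57 * 12 = 8.53 + 54.8400 = 63.3700.

63.3700


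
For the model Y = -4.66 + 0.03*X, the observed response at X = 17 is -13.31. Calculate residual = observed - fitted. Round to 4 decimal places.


Fitted value at X = 17 is yhat = -4.66 + 0.03*17 = -4.1500.
Residual = -13.31 - -4.1500 = -9.1600.

-9.1600


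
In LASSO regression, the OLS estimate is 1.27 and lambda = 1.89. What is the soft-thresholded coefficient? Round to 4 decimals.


Check: |1.27| = 1.27 vs lambda = 1.89.
Since |beta| <= lambda, the coefficient is set to 0.
Soft-thresholded coefficient = 0.0000.

0.0000


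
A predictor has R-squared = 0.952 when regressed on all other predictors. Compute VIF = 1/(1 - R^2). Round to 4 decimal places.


VIF = 1 / (1 - 0.952).
= 1 / 0.048 = 20.8333.

20.8333


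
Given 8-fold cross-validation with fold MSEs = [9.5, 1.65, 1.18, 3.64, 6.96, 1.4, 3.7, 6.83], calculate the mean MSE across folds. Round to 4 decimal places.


Add all fold MSEs: 34.8600.
Divide by k = 8: 34.8600/8 = 4.3575.

4.3575


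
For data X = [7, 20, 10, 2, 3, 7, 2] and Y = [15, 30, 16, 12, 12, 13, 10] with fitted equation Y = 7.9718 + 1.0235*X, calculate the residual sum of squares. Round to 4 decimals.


Compute predicted values, then residuals = yi - yhat_i.
Residuals: [-0.1363, 1.5582, -2.2068, 1.9812, 0.9577, -2.1363, -0.0188].
SSres = sum(residual^2) = 16.7230.

16.7230


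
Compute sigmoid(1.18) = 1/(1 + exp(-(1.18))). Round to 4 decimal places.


Compute exp(-1.1800) = 0.3073.
Sigmoid = 1 / (1 + 0.3073) = 1 / 1.3073 = 0.7649.

0.7649


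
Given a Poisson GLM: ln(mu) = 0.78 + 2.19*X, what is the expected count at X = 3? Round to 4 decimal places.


Compute eta = 0.78 + 2.19 * 3 = 7.3500.
Apply inverse link: mu = e^7.3500 = 1556.1965.

1556.1965


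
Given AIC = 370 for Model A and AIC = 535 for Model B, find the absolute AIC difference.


|AIC_A - AIC_B| = |370 - 535| = 165.
Model A is preferred (lower AIC).

165


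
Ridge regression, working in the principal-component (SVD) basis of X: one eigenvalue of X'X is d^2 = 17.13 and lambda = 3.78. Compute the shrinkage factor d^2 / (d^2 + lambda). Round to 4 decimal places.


Denominator = d^2 + lambda = 17.13 + 3.78 = 20.9100.
Shrinkage = 17.13 / 20.9100 = 0.8192.

0.8192


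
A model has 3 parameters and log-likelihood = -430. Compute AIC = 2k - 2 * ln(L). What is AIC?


AIC = 2k - 2*loglik = 2(3) - 2(-430).
= 6 + 860 = 866.

866


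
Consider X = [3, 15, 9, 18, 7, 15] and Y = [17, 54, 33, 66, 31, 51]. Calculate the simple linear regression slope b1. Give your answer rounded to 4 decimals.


Calculate xbar = 11.1667, ybar = 42.0000.
S_xx = 164.8333, S_xy = 514.0000.
Using b1 = S_xy / S_xx = 514.0000 / 164.8333, we get b1 = 3.1183.

3.1183


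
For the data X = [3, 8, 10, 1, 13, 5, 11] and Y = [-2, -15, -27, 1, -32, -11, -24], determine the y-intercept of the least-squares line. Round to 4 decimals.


Compute b1 = -2.7981 from the OLS formula.
With xbar = 7.2857 and ybar = -15.7143, the intercept is:
b0 = -15.7143 - -2.7981 * 7.2857 = 4.6715.

4.6715


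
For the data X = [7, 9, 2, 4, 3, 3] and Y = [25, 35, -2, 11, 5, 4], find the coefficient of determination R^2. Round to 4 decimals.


Fit the OLS line: b0 = -11.1250, b1 = 5.1696.
SSres = 4.2589.
SStot = 1002.0000.
R^2 = 1 - 4.2589/1002.0000 = 0.9957.

0.9957


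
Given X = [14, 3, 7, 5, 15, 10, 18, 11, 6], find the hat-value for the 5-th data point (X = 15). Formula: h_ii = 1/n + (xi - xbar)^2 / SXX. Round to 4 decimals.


n = 9, xbar = 9.8889.
SXX = sum((xi - xbar)^2) = 204.8889.
h = 1/9 + (15 - 9.8889)^2 / 204.8889 = 0.2386.

0.2386


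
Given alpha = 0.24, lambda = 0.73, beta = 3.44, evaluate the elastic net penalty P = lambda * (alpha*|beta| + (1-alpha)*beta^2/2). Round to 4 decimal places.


Compute:
L1 = 0.24 * 3.44 = 0.8256.
L2 = 0.76 * 3.44^2 / 2 = 4.4968.
Penalty = 0.73 * (0.8256 + 4.4968) = 3.8853.

3.8853


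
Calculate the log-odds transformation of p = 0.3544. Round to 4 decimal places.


The odds are p/(1-p) = 0.3544 / 0.6456 = 0.5489.
logit(p) = ln(0.5489) = -0.5998.

-0.5998


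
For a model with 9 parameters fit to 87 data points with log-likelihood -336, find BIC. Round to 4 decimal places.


ln(87) = 4.465908.
k * ln(n) = 9 * 4.465908 = 40.193172.
-2L = 672.
BIC = 40.193172 + 672 = 712.193172, which rounds to 712.1932.

712.1932


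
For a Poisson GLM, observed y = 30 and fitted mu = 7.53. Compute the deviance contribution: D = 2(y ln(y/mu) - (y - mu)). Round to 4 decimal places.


y/mu = 30/7.53 = 3.984064 (approx.), and ln(30/7.53) = 1.382302.
y * ln(y/mu) = 30 * 1.382302 = 41.469060.
y - mu = 22.47.
D = 2 * (41.469060 - 22.47) = 37.998120, which rounds to 37.9981.

37.9981


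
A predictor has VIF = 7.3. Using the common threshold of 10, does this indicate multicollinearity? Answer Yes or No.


Check: VIF = 7.3 vs threshold = 10.
Since 7.3 < 10, the answer is No.

No


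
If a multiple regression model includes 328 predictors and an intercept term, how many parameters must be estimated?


Total coefficients = number of predictors + 1 (for the intercept).
= 328 + 1 = 329.

329


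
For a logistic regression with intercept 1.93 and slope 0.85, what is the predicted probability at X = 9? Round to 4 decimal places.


Linear predictor: z = 1.93 + 0.85 * 9 = 9.5800.
P = 1/(1 + exp(-9.5800)) = 1/(1 + 0.0001) = 0.9999.

0.9999


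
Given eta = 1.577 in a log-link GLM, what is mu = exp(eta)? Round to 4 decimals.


The inverse log link gives:
mu = exp(1.577) = 4.8404.

4.8404


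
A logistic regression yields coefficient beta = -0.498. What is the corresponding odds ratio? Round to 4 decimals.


The odds ratio is computed as:
OR = e^(-0.498) = 0.6077.

0.6077


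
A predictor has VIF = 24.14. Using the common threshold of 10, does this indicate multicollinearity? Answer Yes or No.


Compare VIF = 24.14 to the threshold of 10.
24.14 >= 10, so the answer is Yes.

Yes


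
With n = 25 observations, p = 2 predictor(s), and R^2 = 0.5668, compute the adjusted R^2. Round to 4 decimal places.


Plug in: Adj R^2 = 1 - (1 - 0.5668) * 24/22.
= 1 - 0.4332 * 24/22
= 1 - 10.3968 / 22
= 1 - 0.4726 = 0.5274.

0.5274


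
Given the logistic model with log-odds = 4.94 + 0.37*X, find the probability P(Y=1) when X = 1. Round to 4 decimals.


Compute z = 4.94 + (0.37)(1) = 5.3100.
exp(-z) = 0.0049.
P = 1/(1 + 0.0049) = 0.9951.

0.9951


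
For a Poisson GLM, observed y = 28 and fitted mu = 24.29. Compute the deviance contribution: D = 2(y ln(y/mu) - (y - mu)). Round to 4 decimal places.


First: ln(28/24.29) = 0.142140.
Then: 28 * 0.142140 = 3.979920.
y - mu = 28 - 24.29 = 3.71.
D = 2(3.979920 - 3.71) = 0.539840, which rounds to 0.5398.

0.5398


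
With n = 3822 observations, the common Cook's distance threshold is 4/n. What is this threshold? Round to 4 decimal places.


The threshold is 4/n.
4/3822 = 0.0010.

0.0010


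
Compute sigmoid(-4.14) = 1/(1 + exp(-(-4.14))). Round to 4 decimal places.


First, exp(4.1400) = 62.8028.
Then sigma(z) = 1/(1 + 62.8028) = 0.0157.

0.0157


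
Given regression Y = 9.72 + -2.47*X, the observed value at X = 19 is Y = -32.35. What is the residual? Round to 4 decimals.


Compute yhat = 9.72 + (-2.47)(19) = -37.2100.
Residual = actual - predicted = -32.35 - -37.2100 = 4.8600.

4.8600


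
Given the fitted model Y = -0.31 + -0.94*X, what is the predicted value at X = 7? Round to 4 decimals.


Predicted value:
Y = -0.31 + (-0.94)(7) = -0.31 + -6.5800 = -6.8900.

-6.8900


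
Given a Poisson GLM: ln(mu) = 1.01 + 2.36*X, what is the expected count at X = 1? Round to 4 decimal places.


Linear predictor: eta = 1.01 + (2.36)(1) = 3.3700.
Expected count: mu = exp(3.3700) = 29.0785.

29.0785


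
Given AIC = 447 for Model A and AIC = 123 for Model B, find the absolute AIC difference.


Compute |447 - 123| = 324.
Model B has the smaller AIC.

324


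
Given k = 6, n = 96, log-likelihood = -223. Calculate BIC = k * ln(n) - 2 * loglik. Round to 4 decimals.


ln(96) = 4.564348.
k * ln(n) = 6 * 4.564348 = 27.386088.
-2L = 446.
BIC = 27.386088 + 446 = 473.386088, which rounds to 473.3861.

473.3861


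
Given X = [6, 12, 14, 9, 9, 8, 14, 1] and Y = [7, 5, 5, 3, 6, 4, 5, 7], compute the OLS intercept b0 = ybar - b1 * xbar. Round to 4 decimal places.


Compute b1 = -0.1599 from the OLS formula.
With xbar = 9.1250 and ybar = 5.2500, the intercept is:
b0 = 5.2500 - -0.1599 * 9.1250 = 6.7093.

6.7093


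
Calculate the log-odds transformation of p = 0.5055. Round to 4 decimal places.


1 - p = 0.4945.
p/(1-p) = 1.0222.
logit = ln(1.0222) = 0.0220.

0.0220


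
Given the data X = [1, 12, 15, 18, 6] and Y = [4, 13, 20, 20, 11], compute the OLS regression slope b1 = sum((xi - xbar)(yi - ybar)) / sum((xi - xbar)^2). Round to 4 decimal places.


Calculate xbar = 10.4000, ybar = 13.6000.
S_xx = 189.2000, S_xy = 178.8000.
Using b1 = S_xy / S_xx = 178.8000 / 189.2000, we get b1 = 0.9450.

0.9450


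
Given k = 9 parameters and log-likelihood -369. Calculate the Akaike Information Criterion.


AIC = 2*9 - 2*(-369).
= 18 + 738 = 756.

756


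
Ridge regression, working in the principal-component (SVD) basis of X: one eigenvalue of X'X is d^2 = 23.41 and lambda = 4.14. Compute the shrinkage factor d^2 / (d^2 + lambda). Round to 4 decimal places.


d^2 + lambda = 23.41 + 4.14 = 27.5500.
Shrinkage factor = 23.41/27.5500 = 0.8497.

0.8497


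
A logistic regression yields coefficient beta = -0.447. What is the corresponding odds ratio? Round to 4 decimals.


Odds ratio = exp(beta) = exp(-0.447).
= 0.6395.

0.6395


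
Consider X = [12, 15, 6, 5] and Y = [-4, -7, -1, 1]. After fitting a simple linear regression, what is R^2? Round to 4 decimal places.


After computing the OLS fit (b0=4.0652, b1=-0.7174):
SSres = 1.2391, SStot = 36.7500.
R^2 = 1 - 1.2391/36.7500 = 0.9663.

0.9663


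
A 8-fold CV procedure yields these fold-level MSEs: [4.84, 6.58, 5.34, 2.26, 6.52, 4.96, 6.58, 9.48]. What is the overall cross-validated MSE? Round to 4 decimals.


Sum of fold MSEs = 46.5600.
Average = 46.5600 / 8 = 5.8200.

5.8200


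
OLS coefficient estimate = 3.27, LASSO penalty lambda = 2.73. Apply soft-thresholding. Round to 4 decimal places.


|beta_OLS| = 3.27.
lambda = 2.73.
Since |beta| > lambda, coefficient = sign(beta)*(|beta| - lambda) = 0.5400.
Result = 0.5400.

0.5400


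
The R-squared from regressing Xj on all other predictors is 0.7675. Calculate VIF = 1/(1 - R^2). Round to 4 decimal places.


VIF = 1 / (1 - 0.7675).
= 1 / 0.2325 = 4.3011.

4.3011


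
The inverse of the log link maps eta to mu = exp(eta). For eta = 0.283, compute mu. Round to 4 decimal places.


Apply the inverse link:
mu = e^0.283 = 1.3271.

1.3271


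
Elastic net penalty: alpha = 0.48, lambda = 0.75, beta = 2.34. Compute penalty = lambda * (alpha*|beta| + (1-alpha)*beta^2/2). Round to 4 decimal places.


L1 component = 0.48 * |2.34| = 1.1232.
L2 component = 0.52 * 2.34^2 / 2 = 1.4237.
Penalty = 0.75 * (1.1232 + 1.4237) = 0.75 * 2.5469 = 1.9101.

1.9101


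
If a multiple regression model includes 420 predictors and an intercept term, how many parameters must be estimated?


Total coefficients = number of predictors + 1 (for the intercept).
= 420 + 1 = 421.

421


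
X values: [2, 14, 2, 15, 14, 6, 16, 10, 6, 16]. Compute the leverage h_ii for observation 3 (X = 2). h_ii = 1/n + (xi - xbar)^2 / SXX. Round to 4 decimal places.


Compute xbar = 10.1000 with n = 10 observations.
SXX = 288.9000.
Leverage = 1/10 + (2 - 10.1000)^2/288.9000 = 0.3271.

0.3271


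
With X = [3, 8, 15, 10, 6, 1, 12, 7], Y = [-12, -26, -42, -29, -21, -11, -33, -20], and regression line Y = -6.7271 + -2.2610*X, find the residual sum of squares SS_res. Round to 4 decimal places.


Predicted values from Y = -6.7271 + -2.2610*X.
Residuals: [1.5101, -1.1849, -1.3579, 0.3371, -0.7069, -2.0119, 0.8591, 2.5541].
SSres = 17.4508.

17.4508


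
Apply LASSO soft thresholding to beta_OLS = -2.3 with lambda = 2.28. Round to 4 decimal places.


Check: |-2.3| = 2.3 vs lambda = 2.28.
Since |beta| > lambda, coefficient = sign(beta)*(|beta| - lambda) = -0.0200.
Soft-thresholded coefficient = -0.0200.

-0.0200


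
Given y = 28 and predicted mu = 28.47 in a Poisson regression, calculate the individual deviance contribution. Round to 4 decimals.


Compute y*ln(y/mu) = 28*ln(28/28.47) = 28*-0.016646 = -0.466088.
y - mu = -0.47.
D = 2*(-0.466088 - (-0.47)) = 0.007824, which rounds to 0.0078.

0.0078


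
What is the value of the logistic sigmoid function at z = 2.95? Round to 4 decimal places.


Compute exp(-2.9500) = 0.0523.
Sigmoid = 1 / (1 + 0.0523) = 1 / 1.0523 = 0.9503.

0.9503


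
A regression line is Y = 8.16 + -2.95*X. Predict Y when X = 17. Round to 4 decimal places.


Predicted value:
Y = 8.16 + (-2.95)(17) = 8.16 + -50.1500 = -41.9900.

-41.9900


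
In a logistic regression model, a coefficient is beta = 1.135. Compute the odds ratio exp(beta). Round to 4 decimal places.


exp(1.135) = 3.1112.
So the odds ratio is 3.1112.

3.1112


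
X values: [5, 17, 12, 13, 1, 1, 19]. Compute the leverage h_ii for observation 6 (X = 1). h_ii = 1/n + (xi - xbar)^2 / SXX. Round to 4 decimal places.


Compute xbar = 9.7143 with n = 7 observations.
SXX = 329.4286.
Leverage = 1/7 + (1 - 9.7143)^2/329.4286 = 0.3734.

0.3734


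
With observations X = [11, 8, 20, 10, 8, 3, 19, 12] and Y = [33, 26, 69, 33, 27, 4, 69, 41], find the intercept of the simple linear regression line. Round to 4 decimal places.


First find the slope: b1 = 3.8475.
Means: xbar = 11.3750, ybar = 37.7500.
b0 = ybar - b1 * xbar = 37.7500 - 3.8475 * 11.3750 = -6.0154.

-6.0154
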